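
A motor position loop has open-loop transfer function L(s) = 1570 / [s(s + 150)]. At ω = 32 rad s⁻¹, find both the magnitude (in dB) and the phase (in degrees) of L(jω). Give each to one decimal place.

|L| = -9.9 dB, ∠L = -102.0°

|j32 + 150| = √(32² + 150²) = 153.4
|j32| = 32
|L(j32)| = 1570 / (153.4 × 32) = 0.31989
20 log₁₀(0.31989) = -9.90 dB
∠(j32 + 150) = arctan(32/150) = 12.04°
∠(j32) = 90.00°
∠L(j32) = − (12.04° + 90.00°) = -102.04°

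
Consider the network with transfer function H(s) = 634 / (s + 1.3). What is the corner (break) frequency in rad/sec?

1.3 rad/sec

The single real pole at s = −1.3 gives a corner at ω = 1.3 rad/sec.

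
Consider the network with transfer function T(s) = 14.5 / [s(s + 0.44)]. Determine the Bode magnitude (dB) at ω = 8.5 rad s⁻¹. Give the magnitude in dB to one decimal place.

-14.0 dB

|j8.5 + 0.44| = √(8.5² + 0.44²) = 8.511
|j8.5| = 8.5
|T(j8.5)| = 14.5 / (8.511 × 8.5) = 0.20042
20 log₁₀(0.20042) = -13.96 dB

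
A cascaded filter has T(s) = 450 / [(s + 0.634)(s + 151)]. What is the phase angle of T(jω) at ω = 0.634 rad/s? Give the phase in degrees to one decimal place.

-45.2 deg

∠(j0.634 + 0.634) = arctan(0.634/0.634) = 45.00°
∠(j0.634 + 151) = arctan(0.634/151) = 0.24°
∠T(j0.634) = − (45.00° + 0.24°) = -45.24°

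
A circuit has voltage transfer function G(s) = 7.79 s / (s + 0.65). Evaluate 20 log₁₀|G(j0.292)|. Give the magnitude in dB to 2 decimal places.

10.08 dB

|j0.292| = 0.292
|j0.292 + 0.65| = √(0.292² + 0.65²) = 0.7126
|G(j0.292)| = 7.79 × 0.292 / 0.7126 = 3.1922
20 log₁₀(3.1922) = 10.082 dB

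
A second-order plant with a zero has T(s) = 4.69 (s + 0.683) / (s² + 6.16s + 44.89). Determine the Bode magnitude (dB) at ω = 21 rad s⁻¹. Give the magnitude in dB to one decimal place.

-12.5 dB

|j21 + 0.683| = √(21² + 0.683²) = 21.01
|(j21)² + 6.16(j21) + 44.89| = |-396.11 + j129.36| = 416.7
|T(j21)| = 4.69 × 21.01 / 416.7 = 0.23648
20 log₁₀(0.23648) = -12.52 dB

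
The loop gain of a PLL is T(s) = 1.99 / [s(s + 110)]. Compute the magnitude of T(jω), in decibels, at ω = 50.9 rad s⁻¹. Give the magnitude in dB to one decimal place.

-69.8 dB

|j50.9 + 110| = √(50.9² + 110²) = 121.2
|j50.9| = 50.9
|T(j50.9)| = 1.99 / (121.2 × 50.9) = 0.00032256
20 log₁₀(0.00032256) = -69.83 dB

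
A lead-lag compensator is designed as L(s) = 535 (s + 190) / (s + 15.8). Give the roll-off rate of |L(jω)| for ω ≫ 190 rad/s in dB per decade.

0 dB/decade

With 1 zero and 1 pole, the high-frequency asymptotic slope is 20 × (1 − 1) = 0 dB/decade.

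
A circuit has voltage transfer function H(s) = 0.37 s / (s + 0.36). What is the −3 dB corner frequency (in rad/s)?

For a single-pole high-pass, the −3 dB point is at the pole: ω = 0.36 rad/s.

0.36 rad/s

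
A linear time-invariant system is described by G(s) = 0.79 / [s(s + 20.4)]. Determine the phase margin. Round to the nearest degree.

90°

Gain crossover: |G(jω)| = 1 at ω ≈ 0.0387 rad/sec.
∠G(j0.0387) = −90° − arctan(0.0387/20.4) ≈ -90.11°
PM = 180° + (-90.11°) = 89.89°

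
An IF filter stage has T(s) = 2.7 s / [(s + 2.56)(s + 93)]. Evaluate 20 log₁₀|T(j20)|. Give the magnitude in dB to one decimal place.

|j20| = 20
|j20 + 2.56| = √(20² + 2.56²) = 20.16
|j20 + 93| = √(20² + 93²) = 95.13
|T(j20)| = 2.7 × 20 / (20.16 × 95.13) = 0.028154
20 log₁₀(0.028154) = -31.01 dB

-31.0 dB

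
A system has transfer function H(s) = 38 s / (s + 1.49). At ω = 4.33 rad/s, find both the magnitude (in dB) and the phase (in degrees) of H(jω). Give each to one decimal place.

|j4.33| = 4.33
|j4.33 + 1.49| = √(4.33² + 1.49²) = 4.579
|H(j4.33)| = 38 × 4.33 / 4.579 = 35.932
20 log₁₀(35.932) = 31.11 dB
∠(j4.33) = 90.00°
∠(j4.33 + 1.49) = arctan(4.33/1.49) = 71.01°
∠H(j4.33) = 90.00° − 71.01° = 18.99°

|H| = 31.1 dB, ∠H = 19.0°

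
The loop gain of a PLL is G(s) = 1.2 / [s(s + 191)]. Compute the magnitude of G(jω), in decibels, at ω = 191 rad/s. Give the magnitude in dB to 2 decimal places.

-92.67 dB

|j191 + 191| = √(191² + 191²) = 270.1
|j191| = 191
|G(j191)| = 1.2 / (270.1 × 191) = 2.3259e-05
20 log₁₀(2.3259e-05) = -92.668 dB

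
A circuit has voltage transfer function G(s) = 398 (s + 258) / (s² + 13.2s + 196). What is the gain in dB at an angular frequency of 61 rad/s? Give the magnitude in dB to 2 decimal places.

29.30 dB

|j61 + 258| = √(61² + 258²) = 265.1
|(j61)² + 13.2(j61) + 196| = |-3525 + j805.2| = 3616
|G(j61)| = 398 × 265.1 / 3616 = 29.182
20 log₁₀(29.182) = 29.302 dB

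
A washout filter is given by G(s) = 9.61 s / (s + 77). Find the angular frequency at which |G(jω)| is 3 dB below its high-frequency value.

77 rad s⁻¹

For a single-pole high-pass, the −3 dB point is at the pole: ω = 77 rad s⁻¹.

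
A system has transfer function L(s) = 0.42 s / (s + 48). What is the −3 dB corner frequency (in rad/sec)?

For a single-pole high-pass, the −3 dB point is at the pole: ω = 48 rad/sec.

48 rad/sec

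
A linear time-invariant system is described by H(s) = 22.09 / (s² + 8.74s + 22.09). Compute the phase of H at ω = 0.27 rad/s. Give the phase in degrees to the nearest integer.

∠[(j0.27)² + 8.74(j0.27) + 22.09] = ∠[22.017 + j2.3598] = 6.12°
∠H(j0.27) = −6.12° = -6.12°

-6°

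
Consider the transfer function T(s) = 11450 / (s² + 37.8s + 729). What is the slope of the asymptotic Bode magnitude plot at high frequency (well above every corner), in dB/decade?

With 0 zeros and 2 poles, the high-frequency asymptotic slope is 20 × (0 − 2) = -40 dB/decade.

-40 dB/decade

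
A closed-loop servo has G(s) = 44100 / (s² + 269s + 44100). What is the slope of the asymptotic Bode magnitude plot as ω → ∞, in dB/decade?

With 0 zeros and 2 poles, the high-frequency asymptotic slope is 20 × (0 − 2) = -40 dB/decade.

-40 dB/decade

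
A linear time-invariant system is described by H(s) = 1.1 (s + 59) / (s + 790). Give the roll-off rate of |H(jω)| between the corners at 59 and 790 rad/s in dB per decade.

20 dB/decade

In this band the factors already past their corner are: zero at 59; net slope = 20 dB/decade.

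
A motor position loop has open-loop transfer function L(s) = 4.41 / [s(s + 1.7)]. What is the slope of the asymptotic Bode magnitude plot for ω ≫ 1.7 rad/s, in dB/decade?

-40 dB/decade

With 0 zeros and 2 poles, the high-frequency asymptotic slope is 20 × (0 − 2) = -40 dB/decade.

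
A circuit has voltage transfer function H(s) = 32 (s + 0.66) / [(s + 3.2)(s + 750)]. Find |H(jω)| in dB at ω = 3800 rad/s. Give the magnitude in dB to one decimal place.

|j3800 + 0.66| = √(3800² + 0.66²) = 3800
|j3800 + 3.2| = √(3800² + 3.2²) = 3800
|j3800 + 750| = √(3800² + 750²) = 3873
|H(j3800)| = 32 × 3800 / (3800 × 3873) = 0.0082617
20 log₁₀(0.0082617) = -41.66 dB

-41.7 dB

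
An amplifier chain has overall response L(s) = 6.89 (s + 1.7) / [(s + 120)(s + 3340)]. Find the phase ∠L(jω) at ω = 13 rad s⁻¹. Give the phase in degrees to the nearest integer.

76 deg

∠(j13 + 1.7) = arctan(13/1.7) = 82.55°
∠(j13 + 120) = arctan(13/120) = 6.18°
∠(j13 + 3340) = arctan(13/3340) = 0.22°
∠L(j13) = 82.55° − (6.18° + 0.22°) = 76.14°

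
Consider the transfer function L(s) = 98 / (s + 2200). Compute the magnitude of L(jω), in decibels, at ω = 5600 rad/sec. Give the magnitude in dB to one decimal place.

-35.8 dB

|j5600 + 2200| = √(5600² + 2200²) = 6017
|L(j5600)| = 98 / 6017 = 0.016288
20 log₁₀(0.016288) = -35.76 dB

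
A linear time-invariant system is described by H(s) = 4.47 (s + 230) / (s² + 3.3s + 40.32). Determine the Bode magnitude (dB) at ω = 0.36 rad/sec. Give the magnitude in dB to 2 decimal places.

28.15 dB

|j0.36 + 230| = √(0.36² + 230²) = 230
|(j0.36)² + 3.3(j0.36) + 40.32| = |40.19 + j1.188| = 40.21
|H(j0.36)| = 4.47 × 230 / 40.21 = 25.57
20 log₁₀(25.57) = 28.154 dB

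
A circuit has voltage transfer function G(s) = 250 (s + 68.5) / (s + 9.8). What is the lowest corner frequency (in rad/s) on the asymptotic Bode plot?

9.8 rad/s

Break frequencies occur at each pole and zero magnitude: 9.8 rad/s, 68.5 rad/s.
The lowest is 9.8 rad/s.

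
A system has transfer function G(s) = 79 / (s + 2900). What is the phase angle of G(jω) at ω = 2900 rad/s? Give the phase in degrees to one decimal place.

-45.0 deg

∠(j2900 + 2900) = arctan(2900/2900) = 45.00°
∠G(j2900) = −45.00° = -45.00°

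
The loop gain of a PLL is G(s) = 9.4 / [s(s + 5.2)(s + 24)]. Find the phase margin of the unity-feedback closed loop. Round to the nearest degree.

Gain crossover: |G(jω)| = 1 at ω ≈ 0.0753 rad s⁻¹.
∠G(j0.0753) = −90° − arctan(0.0753/5.2) − arctan(0.0753/24) ≈ -91.01°
PM = 180° + (-91.01°) = 88.99°

89°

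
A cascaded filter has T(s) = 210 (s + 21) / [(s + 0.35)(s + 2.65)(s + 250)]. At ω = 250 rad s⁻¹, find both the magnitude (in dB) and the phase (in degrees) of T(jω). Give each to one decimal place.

|j250 + 21| = √(250² + 21²) = 250.9
|j250 + 0.35| = √(250² + 0.35²) = 250
|j250 + 2.65| = √(250² + 2.65²) = 250
|j250 + 250| = √(250² + 250²) = 353.6
|T(j250)| = 210 × 250.9 / (250 × 250 × 353.6) = 0.0023841
20 log₁₀(0.0023841) = -52.45 dB
∠(j250 + 21) = arctan(250/21) = 85.20°
∠(j250 + 0.35) = arctan(250/0.35) = 89.92°
∠(j250 + 2.65) = arctan(250/2.65) = 89.39°
∠(j250 + 250) = arctan(250/250) = 45.00°
∠T(j250) = 85.20° − (89.92° + 89.39° + 45.00°) = -139.11°

|T| = -52.5 dB, ∠T = -139.1°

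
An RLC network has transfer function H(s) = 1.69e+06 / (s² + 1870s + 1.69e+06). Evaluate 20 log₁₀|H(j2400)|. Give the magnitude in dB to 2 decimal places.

|(j2400)² + 1870(j2400) + 1.69e+06| = |-4.07e+06 + j4.488e+06| = 6.059e+06
|H(j2400)| = 1.69e+06 / 6.059e+06 = 0.27894
20 log₁₀(0.27894) = -11.090 dB

-11.09 dB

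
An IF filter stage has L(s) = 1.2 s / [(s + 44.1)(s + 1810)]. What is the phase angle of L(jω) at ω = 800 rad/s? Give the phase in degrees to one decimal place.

-20.7 deg

∠(j800) = 90.00°
∠(j800 + 44.1) = arctan(800/44.1) = 86.84°
∠(j800 + 1810) = arctan(800/1810) = 23.84°
∠L(j800) = 90.00° − (86.84° + 23.84°) = -20.69°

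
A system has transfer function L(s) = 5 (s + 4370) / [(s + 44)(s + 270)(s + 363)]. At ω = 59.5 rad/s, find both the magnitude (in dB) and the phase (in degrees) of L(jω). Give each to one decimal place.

|j59.5 + 4370| = √(59.5² + 4370²) = 4370
|j59.5 + 44| = √(59.5² + 44²) = 74
|j59.5 + 270| = √(59.5² + 270²) = 276.5
|j59.5 + 363| = √(59.5² + 363²) = 367.8
|L(j59.5)| = 5 × 4370 / (74 × 276.5 × 367.8) = 0.0029035
20 log₁₀(0.0029035) = -50.74 dB
∠(j59.5 + 4370) = arctan(59.5/4370) = 0.78°
∠(j59.5 + 44) = arctan(59.5/44) = 53.52°
∠(j59.5 + 270) = arctan(59.5/270) = 12.43°
∠(j59.5 + 363) = arctan(59.5/363) = 9.31°
∠L(j59.5) = 0.78° − (53.52° + 12.43° + 9.31°) = -74.47°

|L| = -50.7 dB, ∠L = -74.5°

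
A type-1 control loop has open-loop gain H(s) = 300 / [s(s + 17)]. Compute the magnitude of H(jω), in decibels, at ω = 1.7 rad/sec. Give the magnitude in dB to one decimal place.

20.3 dB

|j1.7 + 17| = √(1.7² + 17²) = 17.08
|j1.7| = 1.7
|H(j1.7)| = 300 / (17.08 × 1.7) = 10.329
20 log₁₀(10.329) = 20.28 dB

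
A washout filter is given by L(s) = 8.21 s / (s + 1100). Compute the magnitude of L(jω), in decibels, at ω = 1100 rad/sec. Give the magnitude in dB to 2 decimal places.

|j1100| = 1100
|j1100 + 1100| = √(1100² + 1100²) = 1556
|L(j1100)| = 8.21 × 1100 / 1556 = 5.8053
20 log₁₀(5.8053) = 15.277 dB

15.28 dB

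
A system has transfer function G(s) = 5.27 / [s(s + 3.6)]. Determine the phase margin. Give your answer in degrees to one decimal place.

69.2°

Gain crossover: |G(jω)| = 1 at ω ≈ 1.37 rad/s.
∠G(j1.37) = −90° − arctan(1.37/3.6) ≈ -110.81°
PM = 180° + (-110.81°) = 69.19°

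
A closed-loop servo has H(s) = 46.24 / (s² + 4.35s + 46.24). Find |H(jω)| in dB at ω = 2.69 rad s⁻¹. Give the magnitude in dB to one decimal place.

1.1 dB

|(j2.69)² + 4.35(j2.69) + 46.24| = |39.004 + j11.701| = 40.72
|H(j2.69)| = 46.24 / 40.72 = 1.1355
20 log₁₀(1.1355) = 1.10 dB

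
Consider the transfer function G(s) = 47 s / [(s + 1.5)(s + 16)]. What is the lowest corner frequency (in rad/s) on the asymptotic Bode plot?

1.5 rad/s

Break frequencies occur at each pole and zero magnitude: 1.5 rad/s, 16 rad/s.
The lowest is 1.5 rad/s.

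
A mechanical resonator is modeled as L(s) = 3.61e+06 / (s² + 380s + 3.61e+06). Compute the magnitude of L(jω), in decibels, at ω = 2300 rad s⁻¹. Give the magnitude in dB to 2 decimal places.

|(j2300)² + 380(j2300) + 3.61e+06| = |-1.68e+06 + j8.74e+05| = 1.894e+06
|L(j2300)| = 3.61e+06 / 1.894e+06 = 1.9063
20 log₁₀(1.9063) = 5.604 dB

5.60 dB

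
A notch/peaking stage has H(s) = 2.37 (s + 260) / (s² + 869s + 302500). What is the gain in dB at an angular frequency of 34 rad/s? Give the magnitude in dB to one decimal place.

-53.8 dB

|j34 + 260| = √(34² + 260²) = 262.2
|(j34)² + 869(j34) + 302500| = |3.0134e+05 + j29546| = 3.028e+05
|H(j34)| = 2.37 × 262.2 / 3.028e+05 = 0.0020524
20 log₁₀(0.0020524) = -53.75 dB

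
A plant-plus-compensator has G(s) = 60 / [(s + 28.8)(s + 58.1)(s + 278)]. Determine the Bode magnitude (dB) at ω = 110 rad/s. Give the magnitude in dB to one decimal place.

-97.0 dB

|j110 + 28.8| = √(110² + 28.8²) = 113.7
|j110 + 58.1| = √(110² + 58.1²) = 124.4
|j110 + 278| = √(110² + 278²) = 299
|G(j110)| = 60 / (113.7 × 124.4 × 299) = 1.4188e-05
20 log₁₀(1.4188e-05) = -96.96 dB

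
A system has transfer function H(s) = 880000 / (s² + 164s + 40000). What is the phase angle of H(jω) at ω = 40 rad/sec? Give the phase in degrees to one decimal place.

∠[(j40)² + 164(j40) + 40000] = ∠[38400 + j6560] = 9.69°
∠H(j40) = −9.69° = -9.69°

-9.7 deg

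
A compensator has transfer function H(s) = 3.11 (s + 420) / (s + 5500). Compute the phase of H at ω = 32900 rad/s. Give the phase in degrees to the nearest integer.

∠(j32900 + 420) = arctan(32900/420) = 89.27°
∠(j32900 + 5500) = arctan(32900/5500) = 80.51°
∠H(j32900) = 89.27° − 80.51° = 8.76°

9°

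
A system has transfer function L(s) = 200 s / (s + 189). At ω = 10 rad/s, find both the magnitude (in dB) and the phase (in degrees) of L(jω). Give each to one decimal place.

|j10| = 10
|j10 + 189| = √(10² + 189²) = 189.3
|L(j10)| = 200 × 10 / 189.3 = 10.567
20 log₁₀(10.567) = 20.48 dB
∠(j10) = 90.00°
∠(j10 + 189) = arctan(10/189) = 3.03°
∠L(j10) = 90.00° − 3.03° = 86.97°

|L| = 20.5 dB, ∠L = 87.0°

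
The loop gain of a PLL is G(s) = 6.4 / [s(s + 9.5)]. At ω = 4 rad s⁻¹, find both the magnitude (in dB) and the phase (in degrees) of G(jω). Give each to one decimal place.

|G| = -16.2 dB, ∠G = -112.8°

|j4 + 9.5| = √(4² + 9.5²) = 10.31
|j4| = 4
|G(j4)| = 6.4 / (10.31 × 4) = 0.15522
20 log₁₀(0.15522) = -16.18 dB
∠(j4 + 9.5) = arctan(4/9.5) = 22.83°
∠(j4) = 90.00°
∠G(j4) = − (22.83° + 90.00°) = -112.83°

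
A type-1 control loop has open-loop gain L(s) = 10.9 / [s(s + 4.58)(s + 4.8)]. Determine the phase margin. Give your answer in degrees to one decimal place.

Gain crossover: |L(jω)| = 1 at ω ≈ 0.49 rad s⁻¹.
∠L(j0.49) = −90° − arctan(0.49/4.58) − arctan(0.49/4.8) ≈ -101.95°
PM = 180° + (-101.95°) = 78.05°

78.1°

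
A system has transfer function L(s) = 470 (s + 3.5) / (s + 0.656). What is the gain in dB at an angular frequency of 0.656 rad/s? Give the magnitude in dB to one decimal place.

|j0.656 + 3.5| = √(0.656² + 3.5²) = 3.561
|j0.656 + 0.656| = √(0.656² + 0.656²) = 0.9277
|L(j0.656)| = 470 × 3.561 / 0.9277 = 1804
20 log₁₀(1804) = 65.12 dB

65.1 dB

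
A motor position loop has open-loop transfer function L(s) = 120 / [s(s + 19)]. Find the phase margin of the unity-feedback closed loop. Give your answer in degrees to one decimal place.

72.4°

Gain crossover: |L(jω)| = 1 at ω ≈ 6.02 rad/sec.
∠L(j6.02) = −90° − arctan(6.02/19) ≈ -107.58°
PM = 180° + (-107.58°) = 72.42°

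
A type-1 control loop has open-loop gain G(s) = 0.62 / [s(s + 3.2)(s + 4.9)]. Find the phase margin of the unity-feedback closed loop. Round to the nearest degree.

Gain crossover: |G(jω)| = 1 at ω ≈ 0.0395 rad s⁻¹.
∠G(j0.0395) = −90° − arctan(0.0395/3.2) − arctan(0.0395/4.9) ≈ -91.17°
PM = 180° + (-91.17°) = 88.83°

89 deg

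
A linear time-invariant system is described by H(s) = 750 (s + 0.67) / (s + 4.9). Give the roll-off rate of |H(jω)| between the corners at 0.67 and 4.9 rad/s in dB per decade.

In this band the factors already past their corner are: zero at 0.67; net slope = 20 dB/decade.

20 dB/decade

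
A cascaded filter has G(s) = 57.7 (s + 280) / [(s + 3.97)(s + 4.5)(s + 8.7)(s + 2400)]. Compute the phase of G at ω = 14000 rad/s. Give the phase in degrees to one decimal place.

∠(j14000 + 280) = arctan(14000/280) = 88.85°
∠(j14000 + 3.97) = arctan(14000/3.97) = 89.98°
∠(j14000 + 4.5) = arctan(14000/4.5) = 89.98°
∠(j14000 + 8.7) = arctan(14000/8.7) = 89.96°
∠(j14000 + 2400) = arctan(14000/2400) = 80.27°
∠G(j14000) = 88.85° − (89.98° + 89.98° + 89.96° + 80.27°) = -261.35°

-261.3°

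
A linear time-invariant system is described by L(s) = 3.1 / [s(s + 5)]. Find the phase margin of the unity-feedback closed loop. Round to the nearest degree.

83 deg

Gain crossover: |L(jω)| = 1 at ω ≈ 0.615 rad/sec.
∠L(j0.615) = −90° − arctan(0.615/5) ≈ -97.02°
PM = 180° + (-97.02°) = 82.98°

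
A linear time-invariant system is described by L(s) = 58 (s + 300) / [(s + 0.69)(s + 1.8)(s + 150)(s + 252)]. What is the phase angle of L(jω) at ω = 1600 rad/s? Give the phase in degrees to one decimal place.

-266.2°

∠(j1600 + 300) = arctan(1600/300) = 79.38°
∠(j1600 + 0.69) = arctan(1600/0.69) = 89.98°
∠(j1600 + 1.8) = arctan(1600/1.8) = 89.94°
∠(j1600 + 150) = arctan(1600/150) = 84.64°
∠(j1600 + 252) = arctan(1600/252) = 81.05°
∠L(j1600) = 79.38° − (89.98° + 89.94° + 84.64° + 81.05°) = -266.22°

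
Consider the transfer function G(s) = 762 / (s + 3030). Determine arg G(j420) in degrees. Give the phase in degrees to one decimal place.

-7.9°

∠(j420 + 3030) = arctan(420/3030) = 7.89°
∠G(j420) = −7.89° = -7.89°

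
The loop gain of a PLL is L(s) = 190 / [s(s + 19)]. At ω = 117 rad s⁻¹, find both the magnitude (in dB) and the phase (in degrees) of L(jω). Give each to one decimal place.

|L| = -37.3 dB, ∠L = -170.8°

|j117 + 19| = √(117² + 19²) = 118.5
|j117| = 117
|L(j117)| = 190 / (118.5 × 117) = 0.0137
20 log₁₀(0.0137) = -37.27 dB
∠(j117 + 19) = arctan(117/19) = 80.78°
∠(j117) = 90.00°
∠L(j117) = − (80.78° + 90.00°) = -170.78°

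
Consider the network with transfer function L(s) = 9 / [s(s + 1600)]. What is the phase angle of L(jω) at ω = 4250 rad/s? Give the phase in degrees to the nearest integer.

∠(j4250 + 1600) = arctan(4250/1600) = 69.37°
∠(j4250) = 90.00°
∠L(j4250) = − (69.37° + 90.00°) = -159.37°

-159°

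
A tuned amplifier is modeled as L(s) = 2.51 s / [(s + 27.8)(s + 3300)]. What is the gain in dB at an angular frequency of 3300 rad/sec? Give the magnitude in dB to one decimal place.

-65.4 dB

|j3300| = 3300
|j3300 + 27.8| = √(3300² + 27.8²) = 3300
|j3300 + 3300| = √(3300² + 3300²) = 4667
|L(j3300)| = 2.51 × 3300 / (3300 × 4667) = 0.00053781
20 log₁₀(0.00053781) = -65.39 dB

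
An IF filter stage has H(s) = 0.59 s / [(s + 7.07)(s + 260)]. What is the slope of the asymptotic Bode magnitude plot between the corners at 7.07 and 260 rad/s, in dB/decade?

In this band the factors already past their corner are: 1 differentiator zero, pole at 7.07; net slope = 0 dB/decade.

0 dB/decade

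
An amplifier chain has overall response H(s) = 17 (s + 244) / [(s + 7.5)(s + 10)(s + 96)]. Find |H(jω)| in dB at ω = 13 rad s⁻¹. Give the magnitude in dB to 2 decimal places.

-15.18 dB

|j13 + 244| = √(13² + 244²) = 244.3
|j13 + 7.5| = √(13² + 7.5²) = 15.01
|j13 + 10| = √(13² + 10²) = 16.4
|j13 + 96| = √(13² + 96²) = 96.88
|H(j13)| = 17 × 244.3 / (15.01 × 16.4 × 96.88) = 0.17419
20 log₁₀(0.17419) = -15.179 dB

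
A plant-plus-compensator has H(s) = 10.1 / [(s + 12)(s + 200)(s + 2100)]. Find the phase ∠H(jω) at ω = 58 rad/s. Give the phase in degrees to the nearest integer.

-96°

∠(j58 + 12) = arctan(58/12) = 78.31°
∠(j58 + 200) = arctan(58/200) = 16.17°
∠(j58 + 2100) = arctan(58/2100) = 1.58°
∠H(j58) = − (78.31° + 16.17° + 1.58°) = -96.06°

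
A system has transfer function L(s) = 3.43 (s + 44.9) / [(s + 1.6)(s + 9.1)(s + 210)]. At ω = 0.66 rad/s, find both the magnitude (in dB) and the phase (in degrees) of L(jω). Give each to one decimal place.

|L| = -26.7 dB, ∠L = -25.9 deg

|j0.66 + 44.9| = √(0.66² + 44.9²) = 44.9
|j0.66 + 1.6| = √(0.66² + 1.6²) = 1.731
|j0.66 + 9.1| = √(0.66² + 9.1²) = 9.124
|j0.66 + 210| = √(0.66² + 210²) = 210
|L(j0.66)| = 3.43 × 44.9 / (1.731 × 9.124 × 210) = 0.046445
20 log₁₀(0.046445) = -26.66 dB
∠(j0.66 + 44.9) = arctan(0.66/44.9) = 0.84°
∠(j0.66 + 1.6) = arctan(0.66/1.6) = 22.42°
∠(j0.66 + 9.1) = arctan(0.66/9.1) = 4.15°
∠(j0.66 + 210) = arctan(0.66/210) = 0.18°
∠L(j0.66) = 0.84° − (22.42° + 4.15° + 0.18°) = -25.90°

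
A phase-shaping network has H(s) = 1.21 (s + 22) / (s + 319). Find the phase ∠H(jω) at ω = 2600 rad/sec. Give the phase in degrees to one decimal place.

∠(j2600 + 22) = arctan(2600/22) = 89.52°
∠(j2600 + 319) = arctan(2600/319) = 83.01°
∠H(j2600) = 89.52° − 83.01° = 6.51°

6.5°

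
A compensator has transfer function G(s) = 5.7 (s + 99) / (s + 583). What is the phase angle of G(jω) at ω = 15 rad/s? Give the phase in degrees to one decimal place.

7.1°

∠(j15 + 99) = arctan(15/99) = 8.62°
∠(j15 + 583) = arctan(15/583) = 1.47°
∠G(j15) = 8.62° − 1.47° = 7.14°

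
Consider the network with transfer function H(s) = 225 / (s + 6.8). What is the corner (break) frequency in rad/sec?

The single real pole at s = −6.8 gives a corner at ω = 6.8 rad/sec.

6.8 rad/sec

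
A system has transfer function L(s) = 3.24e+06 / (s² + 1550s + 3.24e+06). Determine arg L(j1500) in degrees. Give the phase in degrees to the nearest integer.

∠[(j1500)² + 1550(j1500) + 3.24e+06] = ∠[9.9e+05 + j2.325e+06] = 66.94°
∠L(j1500) = −66.94° = -66.94°

-67°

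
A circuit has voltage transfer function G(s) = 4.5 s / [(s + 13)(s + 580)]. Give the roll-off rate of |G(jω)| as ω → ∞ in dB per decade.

-20 dB/decade

With 1 zero and 2 poles, the high-frequency asymptotic slope is 20 × (1 − 2) = -20 dB/decade.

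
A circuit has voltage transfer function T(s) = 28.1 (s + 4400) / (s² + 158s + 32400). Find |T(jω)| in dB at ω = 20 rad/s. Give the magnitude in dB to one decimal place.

11.7 dB

|j20 + 4400| = √(20² + 4400²) = 4400
|(j20)² + 158(j20) + 32400| = |32000 + j3160| = 3.216e+04
|T(j20)| = 28.1 × 4400 / 3.216e+04 = 3.8451
20 log₁₀(3.8451) = 11.70 dB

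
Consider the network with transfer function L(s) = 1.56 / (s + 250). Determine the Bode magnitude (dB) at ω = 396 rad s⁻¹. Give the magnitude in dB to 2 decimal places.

-49.55 dB

|j396 + 250| = √(396² + 250²) = 468.3
|L(j396)| = 1.56 / 468.3 = 0.0033311
20 log₁₀(0.0033311) = -49.548 dB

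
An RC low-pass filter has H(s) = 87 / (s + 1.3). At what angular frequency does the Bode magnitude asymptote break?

1.3 rad/sec

The single real pole at s = −1.3 gives a corner at ω = 1.3 rad/sec.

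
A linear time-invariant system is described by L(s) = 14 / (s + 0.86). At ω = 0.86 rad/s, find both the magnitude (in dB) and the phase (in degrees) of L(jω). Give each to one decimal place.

|j0.86 + 0.86| = √(0.86² + 0.86²) = 1.216
|L(j0.86)| = 14 / 1.216 = 11.511
20 log₁₀(11.511) = 21.22 dB
∠(j0.86 + 0.86) = arctan(0.86/0.86) = 45.00°
∠L(j0.86) = −45.00° = -45.00°

|L| = 21.2 dB, ∠L = -45.0°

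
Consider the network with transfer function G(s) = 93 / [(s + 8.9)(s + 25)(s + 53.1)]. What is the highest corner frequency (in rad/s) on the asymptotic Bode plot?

Break frequencies occur at each pole and zero magnitude: 8.9 rad/s, 25 rad/s, 53.1 rad/s.
The highest is 53.1 rad/s.

53.1 rad/s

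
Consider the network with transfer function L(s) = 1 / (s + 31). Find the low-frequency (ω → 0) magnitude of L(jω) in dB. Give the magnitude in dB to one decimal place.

L(0) = 1 / 31 = 0.032258
20 log₁₀(0.032258) = -29.83 dB

-29.8 dB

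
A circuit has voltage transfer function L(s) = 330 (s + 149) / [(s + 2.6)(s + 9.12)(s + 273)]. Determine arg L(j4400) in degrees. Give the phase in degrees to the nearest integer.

-178°

∠(j4400 + 149) = arctan(4400/149) = 88.06°
∠(j4400 + 2.6) = arctan(4400/2.6) = 89.97°
∠(j4400 + 9.12) = arctan(4400/9.12) = 89.88°
∠(j4400 + 273) = arctan(4400/273) = 86.45°
∠L(j4400) = 88.06° − (89.97° + 89.88° + 86.45°) = -178.24°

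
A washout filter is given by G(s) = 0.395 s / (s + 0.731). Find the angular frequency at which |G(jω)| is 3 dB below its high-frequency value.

0.731 rad/s

For a single-pole high-pass, the −3 dB point is at the pole: ω = 0.731 rad/s.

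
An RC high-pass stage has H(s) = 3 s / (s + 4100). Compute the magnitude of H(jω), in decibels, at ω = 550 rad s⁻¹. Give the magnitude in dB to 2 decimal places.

|j550| = 550
|j550 + 4100| = √(550² + 4100²) = 4137
|H(j550)| = 3 × 550 / 4137 = 0.39887
20 log₁₀(0.39887) = -7.983 dB

-7.98 dB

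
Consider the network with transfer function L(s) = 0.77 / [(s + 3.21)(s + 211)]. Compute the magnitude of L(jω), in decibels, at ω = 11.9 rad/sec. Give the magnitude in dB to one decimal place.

|j11.9 + 3.21| = √(11.9² + 3.21²) = 12.33
|j11.9 + 211| = √(11.9² + 211²) = 211.3
|L(j11.9)| = 0.77 / (12.33 × 211.3) = 0.00029561
20 log₁₀(0.00029561) = -70.59 dB

-70.6 dB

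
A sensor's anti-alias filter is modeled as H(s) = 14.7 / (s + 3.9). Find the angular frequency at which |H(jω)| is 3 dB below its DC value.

3.9 rad/sec

For a single-pole low-pass, the −3 dB point is at the pole: ω = 3.9 rad/sec.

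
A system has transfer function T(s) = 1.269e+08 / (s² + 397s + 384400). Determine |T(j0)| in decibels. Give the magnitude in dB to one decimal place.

T(0) = 1.269e+08 / 384400 = 330.12
20 log₁₀(330.12) = 50.37 dB

50.4 dB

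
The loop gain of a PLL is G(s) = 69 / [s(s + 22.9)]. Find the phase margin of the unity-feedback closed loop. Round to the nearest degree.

Gain crossover: |G(jω)| = 1 at ω ≈ 2.99 rad s⁻¹.
∠G(j2.99) = −90° − arctan(2.99/22.9) ≈ -97.43°
PM = 180° + (-97.43°) = 82.57°

83 deg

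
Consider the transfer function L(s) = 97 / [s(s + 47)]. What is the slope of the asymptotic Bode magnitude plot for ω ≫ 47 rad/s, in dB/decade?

-40 dB/decade

With 0 zeros and 2 poles, the high-frequency asymptotic slope is 20 × (0 − 2) = -40 dB/decade.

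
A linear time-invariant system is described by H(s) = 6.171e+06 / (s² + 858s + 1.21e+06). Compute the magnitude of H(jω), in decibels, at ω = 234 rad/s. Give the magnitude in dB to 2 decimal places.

|(j234)² + 858(j234) + 1.21e+06| = |1.1552e+06 + j2.0077e+05| = 1.173e+06
|H(j234)| = 6.171e+06 / 1.173e+06 = 5.2628
20 log₁₀(5.2628) = 14.424 dB

14.42 dB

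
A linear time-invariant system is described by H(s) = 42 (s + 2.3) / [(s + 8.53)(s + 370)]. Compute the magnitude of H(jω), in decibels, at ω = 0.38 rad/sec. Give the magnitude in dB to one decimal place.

-30.2 dB

|j0.38 + 2.3| = √(0.38² + 2.3²) = 2.331
|j0.38 + 8.53| = √(0.38² + 8.53²) = 8.538
|j0.38 + 370| = √(0.38² + 370²) = 370
|H(j0.38)| = 42 × 2.331 / (8.538 × 370) = 0.030992
20 log₁₀(0.030992) = -30.18 dB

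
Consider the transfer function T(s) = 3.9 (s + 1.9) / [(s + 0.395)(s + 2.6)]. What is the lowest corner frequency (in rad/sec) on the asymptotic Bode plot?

Break frequencies occur at each pole and zero magnitude: 0.395 rad/sec, 1.9 rad/sec, 2.6 rad/sec.
The lowest is 0.395 rad/sec.

0.395 rad/sec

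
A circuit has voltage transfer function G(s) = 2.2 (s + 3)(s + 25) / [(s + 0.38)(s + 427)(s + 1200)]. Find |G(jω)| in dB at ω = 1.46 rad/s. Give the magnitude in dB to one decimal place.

|j1.46 + 3| = √(1.46² + 3²) = 3.336
|j1.46 + 25| = √(1.46² + 25²) = 25.04
|j1.46 + 0.38| = √(1.46² + 0.38²) = 1.509
|j1.46 + 427| = √(1.46² + 427²) = 427
|j1.46 + 1200| = √(1.46² + 1200²) = 1200
|G(j1.46)| = 2.2 × 3.336 × 25.04 / (1.509 × 427 × 1200) = 0.00023778
20 log₁₀(0.00023778) = -72.48 dB

-72.5 dB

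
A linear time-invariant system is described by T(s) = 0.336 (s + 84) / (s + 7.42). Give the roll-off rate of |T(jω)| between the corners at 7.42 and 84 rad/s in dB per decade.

-20 dB/decade

In this band the factors already past their corner are: pole at 7.42; net slope = -20 dB/decade.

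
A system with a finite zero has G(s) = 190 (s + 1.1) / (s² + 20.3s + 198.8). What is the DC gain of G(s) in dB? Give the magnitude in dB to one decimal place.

G(0) = 190 × 1.1 / 198.8 = 1.0513
20 log₁₀(1.0513) = 0.43 dB

0.4 dB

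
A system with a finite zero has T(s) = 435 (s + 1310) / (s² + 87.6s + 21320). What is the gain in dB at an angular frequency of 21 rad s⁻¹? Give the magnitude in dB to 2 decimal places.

|j21 + 1310| = √(21² + 1310²) = 1310
|(j21)² + 87.6(j21) + 21320| = |20879 + j1839.6| = 2.096e+04
|T(j21)| = 435 × 1310 / 2.096e+04 = 27.191
20 log₁₀(27.191) = 28.689 dB

28.69 dB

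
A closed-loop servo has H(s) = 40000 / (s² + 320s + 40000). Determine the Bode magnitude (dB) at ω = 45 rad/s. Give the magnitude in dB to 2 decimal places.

-0.13 dB

|(j45)² + 320(j45) + 40000| = |37975 + j14400| = 4.061e+04
|H(j45)| = 40000 / 4.061e+04 = 0.98489
20 log₁₀(0.98489) = -0.132 dB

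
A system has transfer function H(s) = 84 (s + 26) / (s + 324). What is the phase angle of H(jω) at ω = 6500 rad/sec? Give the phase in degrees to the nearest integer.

∠(j6500 + 26) = arctan(6500/26) = 89.77°
∠(j6500 + 324) = arctan(6500/324) = 87.15°
∠H(j6500) = 89.77° − 87.15° = 2.62°

3°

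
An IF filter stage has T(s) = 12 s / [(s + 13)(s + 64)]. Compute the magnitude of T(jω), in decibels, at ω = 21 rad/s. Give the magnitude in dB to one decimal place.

-16.4 dB

|j21| = 21
|j21 + 13| = √(21² + 13²) = 24.7
|j21 + 64| = √(21² + 64²) = 67.36
|T(j21)| = 12 × 21 / (24.7 × 67.36) = 0.15148
20 log₁₀(0.15148) = -16.39 dB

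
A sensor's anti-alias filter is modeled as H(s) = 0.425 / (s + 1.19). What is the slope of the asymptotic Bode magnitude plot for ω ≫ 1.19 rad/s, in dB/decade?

-20 dB/decade

With 0 zeros and 1 pole, the high-frequency asymptotic slope is 20 × (0 − 1) = -20 dB/decade.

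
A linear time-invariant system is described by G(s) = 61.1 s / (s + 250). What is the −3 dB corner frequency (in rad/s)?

For a single-pole high-pass, the −3 dB point is at the pole: ω = 250 rad/s.

250 rad/s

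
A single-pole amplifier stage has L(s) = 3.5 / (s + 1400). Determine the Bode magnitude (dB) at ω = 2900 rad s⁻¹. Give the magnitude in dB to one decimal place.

|j2900 + 1400| = √(2900² + 1400²) = 3220
|L(j2900)| = 3.5 / 3220 = 0.0010869
20 log₁₀(0.0010869) = -59.28 dB

-59.3 dB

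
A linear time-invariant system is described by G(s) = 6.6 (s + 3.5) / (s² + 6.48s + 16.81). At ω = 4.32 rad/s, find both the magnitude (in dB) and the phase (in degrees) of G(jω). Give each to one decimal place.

|G| = 2.3 dB, ∠G = -42.8°

|j4.32 + 3.5| = √(4.32² + 3.5²) = 5.56
|(j4.32)² + 6.48(j4.32) + 16.81| = |-1.8524 + j27.994| = 28.05
|G(j4.32)| = 6.6 × 5.56 / 28.05 = 1.308
20 log₁₀(1.308) = 2.33 dB
∠(j4.32 + 3.5) = arctan(4.32/3.5) = 50.99°
∠[(j4.32)² + 6.48(j4.32) + 16.81] = ∠[-1.8524 + j27.994] = 93.79°
∠G(j4.32) = 50.99° − 93.79° = -42.80°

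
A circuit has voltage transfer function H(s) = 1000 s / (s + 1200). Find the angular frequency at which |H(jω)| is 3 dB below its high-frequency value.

1200 rad/s

For a single-pole high-pass, the −3 dB point is at the pole: ω = 1200 rad/s.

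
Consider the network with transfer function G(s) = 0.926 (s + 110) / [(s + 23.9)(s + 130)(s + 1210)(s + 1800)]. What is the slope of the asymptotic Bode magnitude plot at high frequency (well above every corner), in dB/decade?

-60 dB/decade

With 1 zero and 4 poles, the high-frequency asymptotic slope is 20 × (1 − 4) = -60 dB/decade.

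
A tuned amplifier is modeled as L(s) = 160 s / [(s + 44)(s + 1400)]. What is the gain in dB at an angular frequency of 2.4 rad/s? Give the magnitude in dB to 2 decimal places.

-44.12 dB

|j2.4| = 2.4
|j2.4 + 44| = √(2.4² + 44²) = 44.07
|j2.4 + 1400| = √(2.4² + 1400²) = 1400
|L(j2.4)| = 160 × 2.4 / (44.07 × 1400) = 0.0062245
20 log₁₀(0.0062245) = -44.118 dB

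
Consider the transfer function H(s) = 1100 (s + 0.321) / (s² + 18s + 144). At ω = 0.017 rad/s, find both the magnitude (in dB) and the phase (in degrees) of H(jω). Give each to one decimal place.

|j0.017 + 0.321| = √(0.017² + 0.321²) = 0.3214
|(j0.017)² + 18(j0.017) + 144| = |144 + j0.306| = 144
|H(j0.017)| = 1100 × 0.3214 / 144 = 2.4555
20 log₁₀(2.4555) = 7.80 dB
∠(j0.017 + 0.321) = arctan(0.017/0.321) = 3.03°
∠[(j0.017)² + 18(j0.017) + 144] = ∠[144 + j0.306] = 0.12°
∠H(j0.017) = 3.03° − 0.12° = 2.91°

|H| = 7.8 dB, ∠H = 2.9°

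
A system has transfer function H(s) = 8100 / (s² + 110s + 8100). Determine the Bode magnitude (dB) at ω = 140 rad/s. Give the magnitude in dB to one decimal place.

-7.5 dB

|(j140)² + 110(j140) + 8100| = |-11500 + j15400| = 1.922e+04
|H(j140)| = 8100 / 1.922e+04 = 0.42144
20 log₁₀(0.42144) = -7.51 dB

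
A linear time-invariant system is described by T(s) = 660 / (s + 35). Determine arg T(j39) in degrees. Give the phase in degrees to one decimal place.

-48.1°

∠(j39 + 35) = arctan(39/35) = 48.09°
∠T(j39) = −48.09° = -48.09°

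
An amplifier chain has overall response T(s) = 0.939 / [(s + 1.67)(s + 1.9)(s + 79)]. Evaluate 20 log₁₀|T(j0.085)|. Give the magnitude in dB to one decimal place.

|j0.085 + 1.67| = √(0.085² + 1.67²) = 1.672
|j0.085 + 1.9| = √(0.085² + 1.9²) = 1.902
|j0.085 + 79| = √(0.085² + 79²) = 79
|T(j0.085)| = 0.939 / (1.672 × 1.902 × 79) = 0.0037374
20 log₁₀(0.0037374) = -48.55 dB

-48.5 dB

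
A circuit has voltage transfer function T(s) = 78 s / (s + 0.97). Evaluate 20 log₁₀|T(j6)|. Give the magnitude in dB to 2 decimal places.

|j6| = 6
|j6 + 0.97| = √(6² + 0.97²) = 6.078
|T(j6)| = 78 × 6 / 6.078 = 77
20 log₁₀(77) = 37.730 dB

37.73 dB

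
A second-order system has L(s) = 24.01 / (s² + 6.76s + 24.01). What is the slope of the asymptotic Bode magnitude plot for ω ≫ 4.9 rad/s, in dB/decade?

-40 dB/decade

With 0 zeros and 2 poles, the high-frequency asymptotic slope is 20 × (0 − 2) = -40 dB/decade.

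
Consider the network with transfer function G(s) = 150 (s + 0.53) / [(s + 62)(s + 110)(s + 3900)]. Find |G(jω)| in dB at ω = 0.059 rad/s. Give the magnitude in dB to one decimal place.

-110.4 dB

|j0.059 + 0.53| = √(0.059² + 0.53²) = 0.5333
|j0.059 + 62| = √(0.059² + 62²) = 62
|j0.059 + 110| = √(0.059² + 110²) = 110
|j0.059 + 3900| = √(0.059² + 3900²) = 3900
|G(j0.059)| = 150 × 0.5333 / (62 × 110 × 3900) = 3.0074e-06
20 log₁₀(3.0074e-06) = -110.44 dB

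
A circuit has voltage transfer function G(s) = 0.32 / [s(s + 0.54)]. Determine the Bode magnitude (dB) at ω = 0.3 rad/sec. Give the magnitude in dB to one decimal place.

4.7 dB

|j0.3 + 0.54| = √(0.3² + 0.54²) = 0.6177
|j0.3| = 0.3
|G(j0.3)| = 0.32 / (0.6177 × 0.3) = 1.7267
20 log₁₀(1.7267) = 4.74 dB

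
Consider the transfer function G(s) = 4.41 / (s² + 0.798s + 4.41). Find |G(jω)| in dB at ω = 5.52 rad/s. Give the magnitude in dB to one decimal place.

-15.6 dB

|(j5.52)² + 0.798(j5.52) + 4.41| = |-26.06 + j4.405| = 26.43
|G(j5.52)| = 4.41 / 26.43 = 0.16686
20 log₁₀(0.16686) = -15.55 dB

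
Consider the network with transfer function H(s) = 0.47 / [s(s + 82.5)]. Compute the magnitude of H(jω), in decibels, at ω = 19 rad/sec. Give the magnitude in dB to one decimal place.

|j19 + 82.5| = √(19² + 82.5²) = 84.66
|j19| = 19
|H(j19)| = 0.47 / (84.66 × 19) = 0.00029219
20 log₁₀(0.00029219) = -70.69 dB

-70.7 dB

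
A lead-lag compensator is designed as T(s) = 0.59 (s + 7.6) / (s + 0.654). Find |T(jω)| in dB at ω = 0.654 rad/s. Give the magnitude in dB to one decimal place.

|j0.654 + 7.6| = √(0.654² + 7.6²) = 7.628
|j0.654 + 0.654| = √(0.654² + 0.654²) = 0.9249
|T(j0.654)| = 0.59 × 7.628 / 0.9249 = 4.866
20 log₁₀(4.866) = 13.74 dB

13.7 dB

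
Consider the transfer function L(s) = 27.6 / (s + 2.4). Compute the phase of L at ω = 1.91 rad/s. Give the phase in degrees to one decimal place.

-38.5 deg

∠(j1.91 + 2.4) = arctan(1.91/2.4) = 38.51°
∠L(j1.91) = −38.51° = -38.51°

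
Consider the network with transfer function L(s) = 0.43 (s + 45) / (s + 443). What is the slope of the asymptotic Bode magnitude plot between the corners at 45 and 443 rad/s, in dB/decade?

In this band the factors already past their corner are: zero at 45; net slope = 20 dB/decade.

20 dB/decade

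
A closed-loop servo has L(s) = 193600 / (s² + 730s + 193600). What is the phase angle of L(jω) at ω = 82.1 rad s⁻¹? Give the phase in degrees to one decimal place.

-17.8°

∠[(j82.1)² + 730(j82.1) + 193600] = ∠[1.8686e+05 + j59933] = 17.78°
∠L(j82.1) = −17.78° = -17.78°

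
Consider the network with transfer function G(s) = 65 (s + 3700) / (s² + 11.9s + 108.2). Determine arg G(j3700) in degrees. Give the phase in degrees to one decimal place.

-134.8°

∠(j3700 + 3700) = arctan(3700/3700) = 45.00°
∠[(j3700)² + 11.9(j3700) + 108.2] = ∠[-1.369e+07 + j44030] = 179.82°
∠G(j3700) = 45.00° − 179.82° = -134.82°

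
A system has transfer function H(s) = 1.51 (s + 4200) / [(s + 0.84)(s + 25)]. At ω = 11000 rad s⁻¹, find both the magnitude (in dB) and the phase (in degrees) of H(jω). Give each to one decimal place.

|j11000 + 4200| = √(11000² + 4200²) = 1.177e+04
|j11000 + 0.84| = √(11000² + 0.84²) = 1.1e+04
|j11000 + 25| = √(11000² + 25²) = 1.1e+04
|H(j11000)| = 1.51 × 1.177e+04 / (1.1e+04 × 1.1e+04) = 0.00014694
20 log₁₀(0.00014694) = -76.66 dB
∠(j11000 + 4200) = arctan(11000/4200) = 69.10°
∠(j11000 + 0.84) = arctan(11000/0.84) = 90.00°
∠(j11000 + 25) = arctan(11000/25) = 89.87°
∠H(j11000) = 69.10° − (90.00° + 89.87°) = -110.76°

|H| = -76.7 dB, ∠H = -110.8°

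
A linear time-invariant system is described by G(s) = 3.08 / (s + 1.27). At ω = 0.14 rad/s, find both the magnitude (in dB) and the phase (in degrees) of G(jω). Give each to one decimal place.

|G| = 7.6 dB, ∠G = -6.3°

|j0.14 + 1.27| = √(0.14² + 1.27²) = 1.278
|G(j0.14)| = 3.08 / 1.278 = 2.4106
20 log₁₀(2.4106) = 7.64 dB
∠(j0.14 + 1.27) = arctan(0.14/1.27) = 6.29°
∠G(j0.14) = −6.29° = -6.29°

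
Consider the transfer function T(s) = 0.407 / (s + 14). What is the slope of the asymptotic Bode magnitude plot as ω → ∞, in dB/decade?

-20 dB/decade

With 0 zeros and 1 pole, the high-frequency asymptotic slope is 20 × (0 − 1) = -20 dB/decade.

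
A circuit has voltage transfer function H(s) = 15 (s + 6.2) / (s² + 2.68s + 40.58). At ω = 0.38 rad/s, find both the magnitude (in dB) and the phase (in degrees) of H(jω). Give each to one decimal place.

|j0.38 + 6.2| = √(0.38² + 6.2²) = 6.212
|(j0.38)² + 2.68(j0.38) + 40.58| = |40.436 + j1.0184| = 40.45
|H(j0.38)| = 15 × 6.212 / 40.45 = 2.3035
20 log₁₀(2.3035) = 7.25 dB
∠(j0.38 + 6.2) = arctan(0.38/6.2) = 3.51°
∠[(j0.38)² + 2.68(j0.38) + 40.58] = ∠[40.436 + j1.0184] = 1.44°
∠H(j0.38) = 3.51° − 1.44° = 2.06°

|H| = 7.2 dB, ∠H = 2.1 deg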